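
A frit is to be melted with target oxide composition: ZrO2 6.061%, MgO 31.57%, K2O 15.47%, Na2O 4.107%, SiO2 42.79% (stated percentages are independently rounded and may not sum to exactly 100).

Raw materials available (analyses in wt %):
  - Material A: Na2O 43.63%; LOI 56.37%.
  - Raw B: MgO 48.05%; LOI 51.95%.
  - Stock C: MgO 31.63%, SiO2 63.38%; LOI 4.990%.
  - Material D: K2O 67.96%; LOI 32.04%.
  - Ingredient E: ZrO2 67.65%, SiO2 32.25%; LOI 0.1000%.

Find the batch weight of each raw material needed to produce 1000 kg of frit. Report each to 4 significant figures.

Batch per 1000 kg frit:
  Material A: 94.13 kg
  Raw B: 242.6 kg
  Stock C: 629.5 kg
  Material D: 227.6 kg
  Ingredient E: 89.59 kg
Total batch = 1283 kg; LOI loss = 283.5 kg; yield = 77.91%

Values along the way are printed rounded to 4 significant figures alongside each step; full precision is kept end to end; each reported figure sees exactly one rounding. The derived quantities are rebuilt from the weighed amounts for 1000 kg of glass at exact precision (ignition loss, net glass mass, totals, the yield, the five compositions), exactly as printed in either problem or answer.
Target oxide masses per 1000 kg frit:
  ZrO2: 6.061% × 1000 = 60.61 kg
  MgO: 31.57% × 1000 = 315.7 kg
  K2O: 15.47% × 1000 = 154.7 kg
  Na2O: 4.107% × 1000 = 41.07 kg
  SiO2: 42.79% × 1000 = 427.9 kg
Sums-versus-targets review applying the batch weights above, per the basis as stated (oxide sums agree with the targets up to rounding of the answer):
  ZrO2: 89.59·0.6765 = 60.61 kg (target 60.61 kg)
  MgO: 242.6·0.4805 + 629.5·0.3163 = 315.7 kg (target 315.7 kg)
  K2O: 227.6·0.6796 = 154.7 kg (target 154.7 kg)
  Na2O: 94.13·0.4363 = 41.07 kg (target 41.07 kg)
  SiO2: 629.5·0.6338 + 89.59·0.3225 = 427.9 kg (target 427.9 kg)
The glass-mass cross-check: total charge less LOI = 999.9 kg (the targets, summed, come to 1000 kg; stated basis 1000 kg — any gap is answer rounding).
Adding the batch up: Σ batch = 1283 kg; loss to ignition Σ batch·LOI = 283.5 kg; as yield: glass ÷ batch → 77.91%.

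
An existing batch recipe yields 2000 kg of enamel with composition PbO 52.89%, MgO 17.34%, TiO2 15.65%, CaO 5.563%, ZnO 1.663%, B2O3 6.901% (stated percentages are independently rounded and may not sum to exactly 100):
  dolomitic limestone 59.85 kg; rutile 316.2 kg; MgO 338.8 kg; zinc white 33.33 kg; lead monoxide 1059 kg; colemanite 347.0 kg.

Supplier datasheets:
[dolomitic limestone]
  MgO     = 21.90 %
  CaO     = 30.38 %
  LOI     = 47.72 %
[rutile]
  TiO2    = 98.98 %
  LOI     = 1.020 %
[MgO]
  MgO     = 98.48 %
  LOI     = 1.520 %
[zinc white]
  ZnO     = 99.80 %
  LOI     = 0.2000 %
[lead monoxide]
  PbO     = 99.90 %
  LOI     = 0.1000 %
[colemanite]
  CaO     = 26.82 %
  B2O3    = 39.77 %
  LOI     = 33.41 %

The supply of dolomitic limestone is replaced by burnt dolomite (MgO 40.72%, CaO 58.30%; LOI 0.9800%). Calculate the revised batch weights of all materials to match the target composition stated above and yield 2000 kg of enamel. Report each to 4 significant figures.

Values along the way are shown rounded to four significant figures within the worked lines — each numeric step carries full float precision from first step to last — each reported result takes a single rounding — all derived quantities, including the six compositions, yield, totals, net glass mass, ignition loss, are computed from the weighed amounts per 2000 kg of glass at exact precision precisely as stated by problem or answer.
Target oxide masses per 2000 kg enamel:
  PbO: 52.89% × 2000 = 1058 kg
  MgO: 17.34% × 2000 = 346.8 kg
  TiO2: 15.65% × 2000 = 313.0 kg
  CaO: 5.563% × 2000 = 111.3 kg
  ZnO: 1.663% × 2000 = 33.26 kg
  B2O3: 6.901% × 2000 = 138.0 kg
A balance pass over the oxides, working from each reported weight, relative to the basis at hand (delivered sums recover each target within answer rounding):
  PbO: 1059·0.9990 = 1058 kg (target 1058 kg)
  MgO: 31.19·0.4072 + 339.3·0.9848 = 346.8 kg (target 346.8 kg)
  TiO2: 316.2·0.9898 = 313.0 kg (target 313.0 kg)
  CaO: 31.19·0.5830 + 347.0·0.2682 = 111.2 kg (target 111.3 kg)
  ZnO: 33.33·0.9980 = 33.26 kg (target 33.26 kg)
  B2O3: 347.0·0.3977 = 138.0 kg (target 138.0 kg)
The glass-mass cross-check: whole batch net of LOI = 2000 kg (the Σ of target masses is 2000 kg; with the basis standing at 2000 kg — rounding explains the deltas).
Total batch = Σ batch = 2126 kg; the LOI term Σ batch·LOI equals 125.7 kg; yield, glass over the total, = 94.09%.

Revised batch per 2000 kg enamel:
  burnt dolomite: 31.19 kg
  rutile: 316.2 kg
  MgO: 339.3 kg
  zinc white: 33.33 kg
  lead monoxide: 1059 kg
  colemanite: 347.0 kg
Total batch = 2126 kg; LOI loss = 125.7 kg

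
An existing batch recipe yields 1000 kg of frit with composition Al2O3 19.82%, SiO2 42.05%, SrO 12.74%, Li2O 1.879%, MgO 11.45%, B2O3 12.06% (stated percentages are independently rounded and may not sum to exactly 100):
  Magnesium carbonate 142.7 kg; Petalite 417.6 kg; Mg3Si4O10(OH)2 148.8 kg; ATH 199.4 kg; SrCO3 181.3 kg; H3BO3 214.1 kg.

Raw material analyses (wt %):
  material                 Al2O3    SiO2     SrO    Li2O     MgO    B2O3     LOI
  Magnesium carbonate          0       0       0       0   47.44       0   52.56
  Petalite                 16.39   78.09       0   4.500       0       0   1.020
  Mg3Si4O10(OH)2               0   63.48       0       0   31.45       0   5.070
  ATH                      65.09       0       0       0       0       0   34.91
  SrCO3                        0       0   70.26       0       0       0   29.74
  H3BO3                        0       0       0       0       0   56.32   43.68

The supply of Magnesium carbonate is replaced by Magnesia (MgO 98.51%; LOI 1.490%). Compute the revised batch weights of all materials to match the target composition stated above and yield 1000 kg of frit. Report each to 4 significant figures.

Revised batch per 1000 kg frit:
  Magnesia: 68.74 kg
  Petalite: 417.6 kg
  Mg3Si4O10(OH)2: 148.8 kg
  ATH: 199.4 kg
  SrCO3: 181.3 kg
  H3BO3: 214.1 kg
Total batch = 1230 kg; LOI loss = 229.9 kg

The working math holds exact precision at each step — the intermediate values are printed (rounded to 4 significant figures) when written out; a single rounding yields every reported value. The derived quantities are recomputed starting from the weights per 1000 kg of glass at exact precision (six oxide percentages, yield, the totals, glass mass, ignition loss), as quoted within either problem or answer.
Oxide mass targets, per 1000 kg frit:
  Al2O3: 19.82% × 1000 = 198.2 kg
  SiO2: 42.05% × 1000 = 420.5 kg
  SrO: 12.74% × 1000 = 127.4 kg
  Li2O: 1.879% × 1000 = 18.79 kg
  MgO: 11.45% × 1000 = 114.5 kg
  B2O3: 12.06% × 1000 = 120.6 kg
Sums-versus-targets review using the reported weights, against the basis in use (sums match the target masses once rounding is allowed for):
  Al2O3: 417.6·0.1639 + 199.4·0.6509 = 198.2 kg (target 198.2 kg)
  SiO2: 417.6·0.7809 + 148.8·0.6348 = 420.6 kg (target 420.5 kg)
  SrO: 181.3·0.7026 = 127.4 kg (target 127.4 kg)
  Li2O: 417.6·0.04500 = 18.79 kg (target 18.79 kg)
  MgO: 68.74·0.9851 + 148.8·0.3145 = 114.5 kg (target 114.5 kg)
  B2O3: 214.1·0.5632 = 120.6 kg (target 120.6 kg)
The glass-mass cross-check: total batch − LOI = 1000 kg (targets for the oxides total 1000 kg; stated basis 1000 kg — rounding explains the deltas).
Batch total: Σ batch = 1230 kg; LOI loss = Σ batch·LOI = 229.9 kg; yield: glass divided by total = 81.31%.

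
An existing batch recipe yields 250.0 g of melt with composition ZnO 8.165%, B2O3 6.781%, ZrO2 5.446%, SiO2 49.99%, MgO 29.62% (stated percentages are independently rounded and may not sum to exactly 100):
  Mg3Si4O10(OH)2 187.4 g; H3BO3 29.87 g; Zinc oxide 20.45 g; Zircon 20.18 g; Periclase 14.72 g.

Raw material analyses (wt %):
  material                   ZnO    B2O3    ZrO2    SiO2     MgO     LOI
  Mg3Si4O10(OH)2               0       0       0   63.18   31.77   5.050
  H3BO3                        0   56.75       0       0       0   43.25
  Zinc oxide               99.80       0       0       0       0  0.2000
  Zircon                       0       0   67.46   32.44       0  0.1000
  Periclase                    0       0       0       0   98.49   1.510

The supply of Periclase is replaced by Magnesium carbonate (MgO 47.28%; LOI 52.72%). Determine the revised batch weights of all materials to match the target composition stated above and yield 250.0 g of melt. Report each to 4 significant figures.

Revised batch per 250.0 g melt:
  Mg3Si4O10(OH)2: 187.4 g
  H3BO3: 29.87 g
  Zinc oxide: 20.45 g
  Zircon: 20.18 g
  Magnesium carbonate: 30.67 g
Total batch = 288.6 g; LOI loss = 38.61 g

Intermediates appear rounded off to 4 significant digits between the steps — the whole derivation carries full precision at every stage — a single rounding finalizes every reported value; derived quantities are carried at exact precision (the five compositions, net glass mass, LOI, the yield, totals) using the weight values at 250.0 g of glass, as they appear in either problem or answer.
Oxide mass targets, per 250.0 g melt:
  ZnO: 8.165% × 250.0 = 20.41 g
  B2O3: 6.781% × 250.0 = 16.95 g
  ZrO2: 5.446% × 250.0 = 13.62 g
  SiO2: 49.99% × 250.0 = 125.0 g
  MgO: 29.62% × 250.0 = 74.05 g
Per-oxide balance check from the weights as reported, at the basis given (sum by sum, the targets are met exact up to rounding of places):
  ZnO: 20.45·0.9980 = 20.41 g (target 20.41 g)
  B2O3: 29.87·0.5675 = 16.95 g (target 16.95 g)
  ZrO2: 20.18·0.6746 = 13.61 g (target 13.62 g)
  SiO2: 187.4·0.6318 + 20.18·0.3244 = 124.9 g (target 125.0 g)
  MgO: 187.4·0.3177 + 30.67·0.4728 = 74.04 g (target 74.05 g)
Glass mass check: total charge less LOI = 250.0 g (oxide target masses add up to 250.0 g; stated basis 250.0 g — rounding explains the deltas).
Summing the batch: Σ batch = 288.6 g; ignition loss, Σ(batch × LOI) = 38.61 g; as yield: glass ÷ batch → 86.62%.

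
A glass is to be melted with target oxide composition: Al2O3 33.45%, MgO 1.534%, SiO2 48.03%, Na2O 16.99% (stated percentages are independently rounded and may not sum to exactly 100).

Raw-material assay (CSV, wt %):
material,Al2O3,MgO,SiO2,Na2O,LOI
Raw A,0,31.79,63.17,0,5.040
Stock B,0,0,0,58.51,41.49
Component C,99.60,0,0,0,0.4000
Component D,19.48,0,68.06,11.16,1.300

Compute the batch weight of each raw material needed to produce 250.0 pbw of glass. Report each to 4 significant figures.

Batch per 250.0 pbw glass:
  Raw A: 12.06 pbw
  Stock B: 41.08 pbw
  Component C: 51.65 pbw
  Component D: 165.2 pbw
Total batch = 270.0 pbw; LOI loss = 20.01 pbw; yield = 92.59%

All arithmetic runs at exact precision through every step; working values are shown rounded to four significant digits across the worked steps; a single rounding finalizes every reported figure; the derived quantities are rebuilt from the batch weights at 250.0 pbw of glass in exact precision (the four compositions, the totals, the yield, LOI, net glass mass) as they appear in either problem or answer.
Oxide mass targets, per 250.0 pbw glass:
  Al2O3: 33.45% × 250.0 = 83.62 pbw
  MgO: 1.534% × 250.0 = 3.835 pbw
  SiO2: 48.03% × 250.0 = 120.1 pbw
  Na2O: 16.99% × 250.0 = 42.48 pbw
Oxide-by-oxide audit applying the batch weights above, for the quoted basis mass (target by target, the sums agree modulo rounding of the values):
  Al2O3: 51.65·0.9960 + 165.2·0.1948 = 83.62 pbw (target 83.62 pbw)
  MgO: 12.06·0.3179 = 3.834 pbw (target 3.835 pbw)
  SiO2: 12.06·0.6317 + 165.2·0.6806 = 120.1 pbw (target 120.1 pbw)
  Na2O: 41.08·0.5851 + 165.2·0.1116 = 42.47 pbw (target 42.48 pbw)
Glass-mass bookkeeping: whole batch net of LOI = 250.0 pbw (oxide target masses add up to 250.0 pbw; basis as stated: 250.0 pbw — a pure rounding effect).
Adding the batch up: Σ batch = 270.0 pbw; LOI removed, Σ of batch·LOI: 20.01 pbw; as yield: glass ÷ batch → 92.59%.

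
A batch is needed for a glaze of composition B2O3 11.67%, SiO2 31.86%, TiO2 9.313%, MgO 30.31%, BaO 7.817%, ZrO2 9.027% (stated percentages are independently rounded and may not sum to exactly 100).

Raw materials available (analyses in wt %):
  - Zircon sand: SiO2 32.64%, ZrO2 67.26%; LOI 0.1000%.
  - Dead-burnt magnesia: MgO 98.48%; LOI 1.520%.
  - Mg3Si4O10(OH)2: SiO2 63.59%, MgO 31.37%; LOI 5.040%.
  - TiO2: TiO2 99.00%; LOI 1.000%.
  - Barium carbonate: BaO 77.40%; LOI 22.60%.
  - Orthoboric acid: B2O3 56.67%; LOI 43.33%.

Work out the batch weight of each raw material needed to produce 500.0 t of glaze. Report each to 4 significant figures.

Batch per 500.0 t glaze:
  Zircon sand: 67.11 t
  Dead-burnt magnesia: 85.06 t
  Mg3Si4O10(OH)2: 216.1 t
  TiO2: 47.04 t
  Barium carbonate: 50.50 t
  Orthoboric acid: 103.0 t
Total batch = 568.8 t; LOI loss = 68.76 t; yield = 87.91%

Mid-chain values are shown, rounded to four significant digits, between the steps; every computation maintains exact precision at all times. Each reported number is rounded just once — the derived quantities are re-derived from the batch weights per 500.0 t of glass at full float precision (the totals, yield, LOI, net glass mass, the six compositions), as given in the problem or answer text.
Per-oxide target masses for 500.0 t glaze:
  B2O3: 11.67% × 500.0 = 58.35 t
  SiO2: 31.86% × 500.0 = 159.3 t
  TiO2: 9.313% × 500.0 = 46.56 t
  MgO: 30.31% × 500.0 = 151.6 t
  BaO: 7.817% × 500.0 = 39.08 t
  ZrO2: 9.027% × 500.0 = 45.14 t
Oxide-by-oxide audit working from each reported weight, against the basis in use (sums match the target masses net of answer rounding effects):
  B2O3: 103.0·0.5667 = 58.37 t (target 58.35 t)
  SiO2: 67.11·0.3264 + 216.1·0.6359 = 159.3 t (target 159.3 t)
  TiO2: 47.04·0.9900 = 46.57 t (target 46.56 t)
  MgO: 85.06·0.9848 + 216.1·0.3137 = 151.6 t (target 151.6 t)
  BaO: 50.50·0.7740 = 39.09 t (target 39.08 t)
  ZrO2: 67.11·0.6726 = 45.14 t (target 45.14 t)
The glass-mass cross-check: net batch after ignition = 500.0 t (targets for the oxides total 500.0 t; with the basis standing at 500.0 t — any gap is answer rounding).
Adding the batch up: Σ batch = 568.8 t; Σ batch·LOI gives LOI loss = 68.76 t; the yield ratio, glass ÷ batch: 87.91%.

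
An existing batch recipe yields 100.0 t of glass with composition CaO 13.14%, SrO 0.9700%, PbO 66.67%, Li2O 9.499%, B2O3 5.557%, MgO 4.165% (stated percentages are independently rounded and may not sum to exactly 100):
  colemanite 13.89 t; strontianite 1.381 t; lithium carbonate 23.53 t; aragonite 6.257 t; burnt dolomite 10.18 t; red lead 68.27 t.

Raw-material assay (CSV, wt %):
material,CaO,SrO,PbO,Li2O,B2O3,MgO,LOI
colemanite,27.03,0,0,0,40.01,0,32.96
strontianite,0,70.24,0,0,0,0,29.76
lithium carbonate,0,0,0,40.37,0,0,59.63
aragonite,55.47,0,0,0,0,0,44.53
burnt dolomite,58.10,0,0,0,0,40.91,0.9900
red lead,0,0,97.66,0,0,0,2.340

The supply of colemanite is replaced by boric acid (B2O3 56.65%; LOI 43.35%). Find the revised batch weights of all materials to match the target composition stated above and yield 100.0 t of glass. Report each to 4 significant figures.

Revised batch per 100.0 t glass:
  boric acid: 9.809 t
  strontianite: 1.381 t
  lithium carbonate: 23.53 t
  aragonite: 13.02 t
  burnt dolomite: 10.18 t
  red lead: 68.27 t
Total batch = 126.2 t; LOI loss = 26.19 t

All internal work maintains exact precision through every step — the intermediate values appear (rounded to four significant figures) within the worked lines; every reported value takes a single rounding — derived quantities are re-derived at exact precision (ignition loss, yield, totals, the six compositions, net glass mass) from the weighed amounts per 100.0 t of glass, as they appear in the problem or answer text.
The oxide mass targets at 100.0 t glass:
  CaO: 13.14% × 100.0 = 13.14 t
  SrO: 0.9700% × 100.0 = 0.9700 t
  PbO: 66.67% × 100.0 = 66.67 t
  Li2O: 9.499% × 100.0 = 9.499 t
  B2O3: 5.557% × 100.0 = 5.557 t
  MgO: 4.165% × 100.0 = 4.165 t
Oxide-by-oxide audit on the weights just shown, against the basis in use (target by target, the sums agree inside rounding margins):
  CaO: 13.02·0.5547 + 10.18·0.5810 = 13.14 t (target 13.14 t)
  SrO: 1.381·0.7024 = 0.9700 t (target 0.9700 t)
  PbO: 68.27·0.9766 = 66.67 t (target 66.67 t)
  Li2O: 23.53·0.4037 = 9.499 t (target 9.499 t)
  B2O3: 9.809·0.5665 = 5.557 t (target 5.557 t)
  MgO: 10.18·0.4091 = 4.165 t (target 4.165 t)
Auditing the glass mass value: net batch after ignition = 100.0 t (summing oxide targets gives 100.0 t; stated basis 100.0 t — a pure rounding effect).
Summing the batch: Σ batch = 126.2 t; ignition loss, Σ(batch × LOI) = 26.19 t; as yield: glass ÷ batch → 79.25%.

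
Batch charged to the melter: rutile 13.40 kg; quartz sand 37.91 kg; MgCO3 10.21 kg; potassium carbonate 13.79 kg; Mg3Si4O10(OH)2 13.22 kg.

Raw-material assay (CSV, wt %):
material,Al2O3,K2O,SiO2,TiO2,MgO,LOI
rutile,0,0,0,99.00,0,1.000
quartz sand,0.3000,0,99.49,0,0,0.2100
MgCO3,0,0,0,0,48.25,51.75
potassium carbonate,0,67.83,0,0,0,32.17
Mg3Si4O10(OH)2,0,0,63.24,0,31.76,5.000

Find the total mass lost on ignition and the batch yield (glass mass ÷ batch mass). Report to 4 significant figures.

LOI loss = 10.59 kg; glass = 77.94 kg; yield = 88.03%

Mid-chain values are shown, rounded to 4 significant figures, between the steps; every computation carries exact precision at all times; each reported number includes exactly one rounding — all derived quantities are re-derived in full precision (glass mass, the five compositions, LOI, totals, yield) starting from the weights for 77.94 kg of glass, as quoted within either problem or answer.
LOI of each material in turn:
  rutile: 13.40 × 0.01000 = 0.1340 kg
  quartz sand: 37.91 × 0.002100 = 0.07961 kg
  MgCO3: 10.21 × 0.5175 = 5.284 kg
  potassium carbonate: 13.79 × 0.3217 = 4.436 kg
  Mg3Si4O10(OH)2: 13.22 × 0.05000 = 0.6610 kg
Total LOI = 10.59 kg
Glass = batch − LOI = 88.53 − 10.59 = 77.94 kg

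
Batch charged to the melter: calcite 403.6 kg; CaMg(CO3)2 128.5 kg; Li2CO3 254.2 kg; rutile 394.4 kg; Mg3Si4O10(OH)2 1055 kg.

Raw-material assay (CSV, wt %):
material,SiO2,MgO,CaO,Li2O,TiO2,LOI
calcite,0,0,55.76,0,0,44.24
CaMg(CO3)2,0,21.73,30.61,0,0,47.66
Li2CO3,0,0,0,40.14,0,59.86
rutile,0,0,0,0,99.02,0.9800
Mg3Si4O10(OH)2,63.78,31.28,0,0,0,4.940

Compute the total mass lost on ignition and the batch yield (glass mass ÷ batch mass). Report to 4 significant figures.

LOI loss = 447.9 kg; glass = 1788 kg; yield = 79.96%

Every computation holds exact precision throughout; mid-chain values are printed rounded to four significant digits between the steps — exactly one rounding goes into every reported result. The derived quantities, which include the totals, the five compositions, the yield, LOI, net glass mass, are computed at exact precision, as quoted within the question or the answer, starting from the weights for 1788 kg of glass.
Per-material ignition loss:
  calcite: 403.6 × 0.4424 = 178.6 kg
  CaMg(CO3)2: 128.5 × 0.4766 = 61.24 kg
  Li2CO3: 254.2 × 0.5986 = 152.2 kg
  rutile: 394.4 × 0.009800 = 3.865 kg
  Mg3Si4O10(OH)2: 1055 × 0.04940 = 52.12 kg
Total LOI = 447.9 kg
Glass = batch − LOI = 2236 − 447.9 = 1788 kg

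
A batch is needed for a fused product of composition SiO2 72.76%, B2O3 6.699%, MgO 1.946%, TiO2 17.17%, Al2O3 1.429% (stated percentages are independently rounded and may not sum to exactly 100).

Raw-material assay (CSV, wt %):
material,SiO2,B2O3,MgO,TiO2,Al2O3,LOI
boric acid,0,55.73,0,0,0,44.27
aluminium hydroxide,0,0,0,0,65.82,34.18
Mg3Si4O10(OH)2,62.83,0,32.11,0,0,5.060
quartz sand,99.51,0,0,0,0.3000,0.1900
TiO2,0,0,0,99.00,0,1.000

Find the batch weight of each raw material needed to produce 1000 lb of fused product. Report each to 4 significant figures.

Batch per 1000 lb fused product:
  boric acid: 120.2 lb
  aluminium hydroxide: 18.55 lb
  Mg3Si4O10(OH)2: 60.60 lb
  quartz sand: 692.9 lb
  TiO2: 173.4 lb
Total batch = 1066 lb; LOI loss = 65.67 lb; yield = 93.84%

Intermediates are shown, rounded to 4 significant digits, at each printed step. All arithmetic holds exact precision in every operation; exactly one rounding goes into every reported result — all derived quantities are rebuilt from the batch weights for 1000 lb of glass in full precision (glass mass, LOI, the totals, the yield, five oxide percentages), as quoted within either problem or answer.
Oxide mass targets, per 1000 lb fused product:
  SiO2: 72.76% × 1000 = 727.6 lb
  B2O3: 6.699% × 1000 = 66.99 lb
  MgO: 1.946% × 1000 = 19.46 lb
  TiO2: 17.17% × 1000 = 171.7 lb
  Al2O3: 1.429% × 1000 = 14.29 lb
Verifying the oxide balance with the batch weights as given, for the quoted basis mass (oxide sums agree with the targets exact up to rounding of places):
  SiO2: 60.60·0.6283 + 692.9·0.9951 = 727.6 lb (target 727.6 lb)
  B2O3: 120.2·0.5573 = 66.99 lb (target 66.99 lb)
  MgO: 60.60·0.3211 = 19.46 lb (target 19.46 lb)
  TiO2: 173.4·0.9900 = 171.7 lb (target 171.7 lb)
  Al2O3: 18.55·0.6582 + 692.9·0.003000 = 14.29 lb (target 14.29 lb)
Auditing the glass mass value: batch total minus LOI = 1000 lb (per-oxide target masses sum to 1000 lb; stated basis 1000 lb — rounding explains the deltas).
Summing the batch: Σ batch = 1066 lb; Σ batch·LOI gives LOI loss = 65.67 lb; glass ÷ batch gives a yield of 93.84%.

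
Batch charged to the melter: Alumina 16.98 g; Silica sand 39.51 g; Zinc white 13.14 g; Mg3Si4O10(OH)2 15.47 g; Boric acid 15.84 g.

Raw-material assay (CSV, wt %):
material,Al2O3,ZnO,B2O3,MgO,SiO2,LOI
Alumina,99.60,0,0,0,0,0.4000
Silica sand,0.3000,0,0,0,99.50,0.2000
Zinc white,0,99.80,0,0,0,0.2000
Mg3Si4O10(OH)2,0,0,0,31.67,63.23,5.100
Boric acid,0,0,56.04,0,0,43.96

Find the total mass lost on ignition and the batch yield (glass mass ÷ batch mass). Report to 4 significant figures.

LOI loss = 7.925 g; glass = 93.01 g; yield = 92.15%

The whole derivation maintains exact precision in all steps — mid-chain values are printed with 4-significant-digit rounding in the working — every reported number carries a single rounding; all derived quantities are carried at exact precision (the totals, the five compositions, glass mass, ignition loss, the yield) using the weight values per 93.01 g of glass, precisely as stated by the problem or the answer.
Per-material ignition loss:
  Alumina: 16.98 × 0.004000 = 0.06792 g
  Silica sand: 39.51 × 0.002000 = 0.07902 g
  Zinc white: 13.14 × 0.002000 = 0.02628 g
  Mg3Si4O10(OH)2: 15.47 × 0.05100 = 0.7890 g
  Boric acid: 15.84 × 0.4396 = 6.963 g
Total LOI = 7.925 g
Glass = batch − LOI = 100.9 − 7.925 = 93.01 g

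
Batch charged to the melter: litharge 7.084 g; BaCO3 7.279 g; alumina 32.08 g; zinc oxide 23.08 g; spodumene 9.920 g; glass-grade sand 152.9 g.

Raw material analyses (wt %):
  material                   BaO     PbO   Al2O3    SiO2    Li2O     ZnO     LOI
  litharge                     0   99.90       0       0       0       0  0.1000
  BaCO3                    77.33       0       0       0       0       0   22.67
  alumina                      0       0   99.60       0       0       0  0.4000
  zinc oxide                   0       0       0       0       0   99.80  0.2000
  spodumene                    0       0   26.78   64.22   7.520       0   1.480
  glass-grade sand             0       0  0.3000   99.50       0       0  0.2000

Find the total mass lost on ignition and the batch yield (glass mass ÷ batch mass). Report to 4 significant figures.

The working math holds full float precision at each step — values along the way are displayed rounded to 4 significant digits. Each reported result carries a single rounding — the derived quantities are computed starting from the weights on 230.1 g of glass in exact precision (glass mass, the totals, six oxide percentages, yield, LOI) as quoted within the problem or answer text.
Each material's LOI contribution:
  litharge: 7.084 × 0.001000 = 0.007084 g
  BaCO3: 7.279 × 0.2267 = 1.650 g
  alumina: 32.08 × 0.004000 = 0.1283 g
  zinc oxide: 23.08 × 0.002000 = 0.04616 g
  spodumene: 9.920 × 0.01480 = 0.1468 g
  glass-grade sand: 152.9 × 0.002000 = 0.3058 g
Total LOI = 2.284 g
Glass = batch − LOI = 232.3 − 2.284 = 230.1 g

LOI loss = 2.284 g; glass = 230.1 g; yield = 99.02%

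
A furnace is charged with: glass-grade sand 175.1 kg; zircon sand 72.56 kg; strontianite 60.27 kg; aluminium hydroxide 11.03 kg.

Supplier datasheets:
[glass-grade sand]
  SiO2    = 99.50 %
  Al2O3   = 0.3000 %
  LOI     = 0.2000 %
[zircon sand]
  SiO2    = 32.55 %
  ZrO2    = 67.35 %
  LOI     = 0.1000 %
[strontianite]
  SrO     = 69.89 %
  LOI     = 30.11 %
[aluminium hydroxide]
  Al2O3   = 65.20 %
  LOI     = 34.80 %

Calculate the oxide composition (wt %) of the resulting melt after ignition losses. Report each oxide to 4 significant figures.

The working math runs at full precision at all times — mid-chain values are printed with 4-significant-digit rounding at each printed step; each reported value includes exactly one rounding — derived quantities, including glass mass, LOI, the four compositions, the yield, totals, are carried starting from the weights for 296.6 kg of glass in exact precision exactly as shown in question or answer.
Per-oxide mass from batch:
  SiO2: 175.1·0.9950 + 72.56·0.3255 = 197.8 kg
  Al2O3: 175.1·0.003000 + 11.03·0.6520 = 7.717 kg
  ZrO2: 72.56·0.6735 = 48.87 kg
  SrO: 60.27·0.6989 = 42.12 kg
LOI: 175.1·0.002000 + 72.56·0.001000 + 60.27·0.3011 + 11.03·0.3480 = 22.41 kg
Glass = total batch minus LOI = 319.0 − 22.41 = 296.6 kg (= Σ oxide masses)
wt %: oxide over glass, times 100

Glass mass = 296.6 kg (batch 319.0 − LOI 22.41).
Composition: SiO2 66.71%, Al2O3 2.602%, ZrO2 16.48%, SrO 14.20%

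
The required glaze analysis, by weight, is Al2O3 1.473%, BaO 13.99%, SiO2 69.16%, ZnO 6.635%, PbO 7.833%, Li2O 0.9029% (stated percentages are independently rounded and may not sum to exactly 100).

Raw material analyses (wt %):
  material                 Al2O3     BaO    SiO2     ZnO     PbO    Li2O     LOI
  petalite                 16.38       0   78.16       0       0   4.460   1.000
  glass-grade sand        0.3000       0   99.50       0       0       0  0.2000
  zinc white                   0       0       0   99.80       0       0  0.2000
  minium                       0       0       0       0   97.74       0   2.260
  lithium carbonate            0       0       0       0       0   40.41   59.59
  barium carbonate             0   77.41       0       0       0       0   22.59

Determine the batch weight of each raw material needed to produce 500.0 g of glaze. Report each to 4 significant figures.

Batch per 500.0 g glaze:
  petalite: 39.16 g
  glass-grade sand: 316.8 g
  zinc white: 33.24 g
  minium: 40.07 g
  lithium carbonate: 6.850 g
  barium carbonate: 90.36 g
Total batch = 526.5 g; LOI loss = 26.49 g; yield = 94.97%

The whole derivation runs at full precision from first step to last — mid-chain values are shown, with 4-significant-figure rounding, at each printed step. Every reported value receives exactly one rounding; the derived quantities, including six oxide percentages, ignition loss, the totals, the yield, glass mass, are computed using the weight values at 500.0 g of glass at full precision, as given in the problem or the answer.
Oxide mass targets, per 500.0 g glaze:
  Al2O3: 1.473% × 500.0 = 7.365 g
  BaO: 13.99% × 500.0 = 69.95 g
  SiO2: 69.16% × 500.0 = 345.8 g
  ZnO: 6.635% × 500.0 = 33.17 g
  PbO: 7.833% × 500.0 = 39.16 g
  Li2O: 0.9029% × 500.0 = 4.515 g
Balance tally, oxide-wise, from the weights as reported, for the quoted basis mass (each sum matches its target mass net of answer rounding effects):
  Al2O3: 39.16·0.1638 + 316.8·0.003000 = 7.365 g (target 7.365 g)
  BaO: 90.36·0.7741 = 69.95 g (target 69.95 g)
  SiO2: 39.16·0.7816 + 316.8·0.9950 = 345.8 g (target 345.8 g)
  ZnO: 33.24·0.9980 = 33.17 g (target 33.17 g)
  PbO: 40.07·0.9774 = 39.16 g (target 39.16 g)
  Li2O: 39.16·0.04460 + 6.850·0.4041 = 4.515 g (target 4.515 g)
Auditing the glass mass value: batch Σ − ignition loss = 500.0 g (oxide target masses add up to 500.0 g; with the basis standing at 500.0 g — differing by rounding only).
Batch total: Σ batch = 526.5 g; loss to ignition Σ batch·LOI = 26.49 g; glass ÷ batch gives a yield of 94.97%.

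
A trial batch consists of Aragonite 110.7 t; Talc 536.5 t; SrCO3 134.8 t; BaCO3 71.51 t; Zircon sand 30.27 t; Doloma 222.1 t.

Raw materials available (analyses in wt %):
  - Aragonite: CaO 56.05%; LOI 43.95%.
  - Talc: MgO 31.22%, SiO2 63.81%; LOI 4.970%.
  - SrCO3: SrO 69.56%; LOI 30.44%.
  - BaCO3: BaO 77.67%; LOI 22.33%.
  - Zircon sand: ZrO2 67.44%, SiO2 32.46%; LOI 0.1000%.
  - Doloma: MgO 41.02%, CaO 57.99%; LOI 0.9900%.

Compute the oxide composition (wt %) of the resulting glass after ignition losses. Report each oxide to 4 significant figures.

Glass mass = 971.3 t (batch 1106 − LOI 134.5).
Composition: MgO 26.62%, BaO 5.718%, SrO 9.653%, ZrO2 2.102%, SiO2 36.26%, CaO 19.65%

Each numeric step keeps exact precision from start to finish; the intermediate values are displayed rounded off to 4 significant digits in the working. Each reported result is rounded just once. Derived quantities (the six compositions, yield, ignition loss, totals, glass mass) are rebuilt from the weighed amounts on 971.3 t of glass in exact precision as set out in problem or answer.
Oxide-by-oxide delivered mass:
  MgO: 536.5·0.3122 + 222.1·0.4102 = 258.6 t
  BaO: 71.51·0.7767 = 55.54 t
  SrO: 134.8·0.6956 = 93.77 t
  ZrO2: 30.27·0.6744 = 20.41 t
  SiO2: 536.5·0.6381 + 30.27·0.3246 = 352.2 t
  CaO: 110.7·0.5605 + 222.1·0.5799 = 190.8 t
LOI: 110.7·0.4395 + 536.5·0.04970 + 134.8·0.3044 + 71.51·0.2233 + 30.27·0.001000 + 222.1·0.009900 = 134.5 t
Net of LOI, the glass mass = 1106 − 134.5 = 971.3 t (equal to the oxide-mass sum)
each wt % is 100 × oxide ÷ glass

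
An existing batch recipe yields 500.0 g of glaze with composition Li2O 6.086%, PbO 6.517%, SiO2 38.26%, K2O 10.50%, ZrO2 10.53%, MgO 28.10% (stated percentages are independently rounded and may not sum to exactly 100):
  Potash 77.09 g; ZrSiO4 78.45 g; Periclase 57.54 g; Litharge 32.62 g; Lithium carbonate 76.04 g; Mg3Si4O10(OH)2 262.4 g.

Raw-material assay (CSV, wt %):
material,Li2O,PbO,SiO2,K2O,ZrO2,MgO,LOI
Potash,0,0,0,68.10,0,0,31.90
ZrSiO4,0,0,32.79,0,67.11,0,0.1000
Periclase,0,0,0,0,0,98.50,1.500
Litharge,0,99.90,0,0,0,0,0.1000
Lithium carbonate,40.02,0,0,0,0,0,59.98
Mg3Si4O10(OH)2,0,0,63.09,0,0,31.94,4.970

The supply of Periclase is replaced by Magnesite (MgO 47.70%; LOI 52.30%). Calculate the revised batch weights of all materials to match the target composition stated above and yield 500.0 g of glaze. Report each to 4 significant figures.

Each numeric step carries exact precision at all times. Mid-chain values are displayed with 4-significant-digit rounding at each printed step. Exactly one rounding lands on each reported value. The derived quantities, which include ignition loss, the totals, net glass mass, the yield, six oxide percentages, are re-derived in exact precision, as they appear in question or answer, from the batch weights per 500.0 g of glass.
Target oxide masses per 500.0 g glaze:
  Li2O: 6.086% × 500.0 = 30.43 g
  PbO: 6.517% × 500.0 = 32.58 g
  SiO2: 38.26% × 500.0 = 191.3 g
  K2O: 10.50% × 500.0 = 52.50 g
  ZrO2: 10.53% × 500.0 = 52.65 g
  MgO: 28.10% × 500.0 = 140.5 g
A balance pass over the oxides, applying the batch weights above, versus the basis set out (oxide sums agree with the targets modulo rounding of the values):
  Li2O: 76.04·0.4002 = 30.43 g (target 30.43 g)
  PbO: 32.62·0.9990 = 32.59 g (target 32.58 g)
  SiO2: 78.45·0.3279 + 262.4·0.6309 = 191.3 g (target 191.3 g)
  K2O: 77.09·0.6810 = 52.50 g (target 52.50 g)
  ZrO2: 78.45·0.6711 = 52.65 g (target 52.65 g)
  MgO: 118.8·0.4770 + 262.4·0.3194 = 140.5 g (target 140.5 g)
Mass balance on the glass: net batch after ignition = 499.9 g (the targets, summed, come to 500.0 g; basis as stated: 500.0 g — a pure rounding effect).
Adding the batch up: Σ batch = 645.4 g; the LOI term Σ batch·LOI equals 145.5 g; as yield: glass ÷ batch → 77.46%.

Revised batch per 500.0 g glaze:
  Potash: 77.09 g
  ZrSiO4: 78.45 g
  Magnesite: 118.8 g
  Litharge: 32.62 g
  Lithium carbonate: 76.04 g
  Mg3Si4O10(OH)2: 262.4 g
Total batch = 645.4 g; LOI loss = 145.5 g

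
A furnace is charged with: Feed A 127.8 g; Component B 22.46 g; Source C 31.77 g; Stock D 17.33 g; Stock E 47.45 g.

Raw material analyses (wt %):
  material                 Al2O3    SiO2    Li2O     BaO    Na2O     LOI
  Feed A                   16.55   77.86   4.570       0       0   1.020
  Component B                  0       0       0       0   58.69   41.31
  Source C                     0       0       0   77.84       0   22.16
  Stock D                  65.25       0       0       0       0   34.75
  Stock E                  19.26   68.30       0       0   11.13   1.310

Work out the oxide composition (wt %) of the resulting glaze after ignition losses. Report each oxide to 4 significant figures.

Intermediates appear, rounded to four significant figures, in the working — the whole derivation runs at full float precision in all steps — exactly one rounding is applied to every reported figure — all derived quantities are re-derived in full float precision (ignition loss, yield, five oxide percentages, the totals, glass mass) from the batch weights at 222.5 g of glass exactly as printed in question or answer.
What the batch supplies per oxide:
  Al2O3: 127.8·0.1655 + 17.33·0.6525 + 47.45·0.1926 = 41.60 g
  SiO2: 127.8·0.7786 + 47.45·0.6830 = 131.9 g
  Li2O: 127.8·0.04570 = 5.840 g
  BaO: 31.77·0.7784 = 24.73 g
  Na2O: 22.46·0.5869 + 47.45·0.1113 = 18.46 g
LOI: 127.8·0.01020 + 22.46·0.4131 + 31.77·0.2216 + 17.33·0.3475 + 47.45·0.01310 = 24.27 g
batch − LOI leaves glass = 246.8 − 24.27 = 222.5 g (consistent with Σ oxide mass)
percent share: oxide ÷ glass, ×100

Glass mass = 222.5 g (batch 246.8 − LOI 24.27).
Composition: Al2O3 18.69%, SiO2 59.28%, Li2O 2.624%, BaO 11.11%, Na2O 8.296%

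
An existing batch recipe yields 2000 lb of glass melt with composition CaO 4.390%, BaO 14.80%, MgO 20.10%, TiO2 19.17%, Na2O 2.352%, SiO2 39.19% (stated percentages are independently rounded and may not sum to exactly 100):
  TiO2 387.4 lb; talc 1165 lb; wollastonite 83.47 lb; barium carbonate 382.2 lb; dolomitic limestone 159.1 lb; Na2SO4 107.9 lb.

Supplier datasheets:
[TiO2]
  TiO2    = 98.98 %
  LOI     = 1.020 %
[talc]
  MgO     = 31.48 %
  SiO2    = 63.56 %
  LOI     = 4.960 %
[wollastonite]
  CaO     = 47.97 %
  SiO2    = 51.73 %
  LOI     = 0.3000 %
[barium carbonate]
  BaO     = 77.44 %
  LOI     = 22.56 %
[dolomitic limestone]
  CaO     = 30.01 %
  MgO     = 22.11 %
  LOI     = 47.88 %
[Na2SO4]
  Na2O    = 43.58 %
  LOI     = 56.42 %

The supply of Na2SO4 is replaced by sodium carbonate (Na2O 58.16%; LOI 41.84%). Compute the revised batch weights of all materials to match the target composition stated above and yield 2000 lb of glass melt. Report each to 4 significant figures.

Revised batch per 2000 lb glass melt:
  TiO2: 387.4 lb
  talc: 1165 lb
  wollastonite: 83.47 lb
  barium carbonate: 382.2 lb
  dolomitic limestone: 159.1 lb
  sodium carbonate: 80.88 lb
Total batch = 2258 lb; LOI loss = 258.2 lb

Working values are displayed rounded off to 4 significant digits between the steps — the working math carries full float precision from start to finish — a single rounding produces every reported value — the derived quantities, which include LOI, totals, six oxide percentages, net glass mass, yield, are rebuilt at full precision, as written in problem or answer, from the weighed amounts at 2000 lb of glass.
Per-oxide target masses for 2000 lb glass melt:
  CaO: 4.390% × 2000 = 87.80 lb
  BaO: 14.80% × 2000 = 296.0 lb
  MgO: 20.10% × 2000 = 402.0 lb
  TiO2: 19.17% × 2000 = 383.4 lb
  Na2O: 2.352% × 2000 = 47.04 lb
  SiO2: 39.19% × 2000 = 783.8 lb
A balance pass over the oxides, from the weights as reported, at the basis given (delivered sums recover each target inside rounding margins):
  CaO: 83.47·0.4797 + 159.1·0.3001 = 87.79 lb (target 87.80 lb)
  BaO: 382.2·0.7744 = 296.0 lb (target 296.0 lb)
  MgO: 1165·0.3148 + 159.1·0.2211 = 401.9 lb (target 402.0 lb)
  TiO2: 387.4·0.9898 = 383.4 lb (target 383.4 lb)
  Na2O: 80.88·0.5816 = 47.04 lb (target 47.04 lb)
  SiO2: 1165·0.6356 + 83.47·0.5173 = 783.7 lb (target 783.8 lb)
Glass-mass sanity pass: total charge less LOI = 2000 lb (the targets, summed, come to 2000 lb; basis as stated: 2000 lb — rounding explains the deltas).
Adding the batch up: Σ batch = 2258 lb; ignition loss, Σ(batch × LOI) = 258.2 lb; yield = glass ÷ total batch = 88.56%.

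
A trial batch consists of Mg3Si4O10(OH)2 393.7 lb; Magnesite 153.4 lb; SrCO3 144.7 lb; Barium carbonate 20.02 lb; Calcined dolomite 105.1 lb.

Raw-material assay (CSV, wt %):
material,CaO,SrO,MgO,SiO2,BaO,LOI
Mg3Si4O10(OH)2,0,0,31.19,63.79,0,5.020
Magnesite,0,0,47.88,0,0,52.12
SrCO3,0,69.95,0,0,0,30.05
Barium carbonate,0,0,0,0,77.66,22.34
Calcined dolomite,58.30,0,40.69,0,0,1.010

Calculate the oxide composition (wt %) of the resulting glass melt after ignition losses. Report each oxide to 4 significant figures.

Glass mass = 668.2 lb (batch 816.9 − LOI 148.7).
Composition: CaO 9.170%, SrO 15.15%, MgO 35.77%, SiO2 37.59%, BaO 2.327%

All arithmetic carries full precision from first step to last; in-progress results appear, rounded to 4 significant figures, across the worked steps; every reported figure undergoes a single rounding; derived quantities are re-derived in exact precision (glass mass, the yield, the five compositions, totals, ignition loss) using the weight values per 668.2 lb of glass, as given in the problem or the answer.
Oxide-by-oxide delivered mass:
  CaO: 105.1·0.5830 = 61.27 lb
  SrO: 144.7·0.6995 = 101.2 lb
  MgO: 393.7·0.3119 + 153.4·0.4788 + 105.1·0.4069 = 239.0 lb
  SiO2: 393.7·0.6379 = 251.1 lb
  BaO: 20.02·0.7766 = 15.55 lb
LOI: 393.7·0.05020 + 153.4·0.5212 + 144.7·0.3005 + 20.02·0.2234 + 105.1·0.01010 = 148.7 lb
Glass mass = batch − LOI = 816.9 − 148.7 = 668.2 lb (the oxide masses sum to this)
each wt % is 100 × oxide ÷ glass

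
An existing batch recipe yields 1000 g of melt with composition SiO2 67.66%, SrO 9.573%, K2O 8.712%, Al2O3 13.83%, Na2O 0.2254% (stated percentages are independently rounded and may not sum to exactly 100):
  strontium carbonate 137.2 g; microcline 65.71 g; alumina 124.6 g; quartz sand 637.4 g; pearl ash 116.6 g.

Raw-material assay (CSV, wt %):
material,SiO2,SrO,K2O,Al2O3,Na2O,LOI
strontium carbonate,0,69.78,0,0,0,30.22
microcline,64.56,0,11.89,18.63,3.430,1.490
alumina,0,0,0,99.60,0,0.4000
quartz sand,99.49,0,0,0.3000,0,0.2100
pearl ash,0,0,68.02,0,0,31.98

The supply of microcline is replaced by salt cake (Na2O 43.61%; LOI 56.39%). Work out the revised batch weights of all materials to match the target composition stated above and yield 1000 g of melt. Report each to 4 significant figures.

Every computation carries exact precision in every operation; intermediates are shown, rounded to four significant digits, alongside each step — exactly one rounding lands on every reported result. All derived quantities (the five compositions, yield, totals, glass mass, LOI) are computed starting from the weights on 1000 g of glass at full float precision as they appear in the problem or the answer.
Oxide-by-oxide targets in 1000 g melt:
  SiO2: 67.66% × 1000 = 676.6 g
  SrO: 9.573% × 1000 = 95.73 g
  K2O: 8.712% × 1000 = 87.12 g
  Al2O3: 13.83% × 1000 = 138.3 g
  Na2O: 0.2254% × 1000 = 2.254 g
Balance tally, oxide-wise, given the weights on record, under the basis named above (oxide sums agree with the targets inside rounding margins):
  SiO2: 680.1·0.9949 = 676.6 g (target 676.6 g)
  SrO: 137.2·0.6978 = 95.74 g (target 95.73 g)
  K2O: 128.1·0.6802 = 87.13 g (target 87.12 g)
  Al2O3: 136.8·0.9960 + 680.1·0.003000 = 138.3 g (target 138.3 g)
  Na2O: 5.169·0.4361 = 2.254 g (target 2.254 g)
The glass-mass cross-check: total charge less LOI = 1000 g (targets for the oxides total 1000 g; the stated basis being 1000 g — gaps are rounding artifacts).
Batch total: Σ batch = 1087 g; loss to ignition Σ batch·LOI = 87.32 g; yield = glass ÷ total batch = 91.97%.

Revised batch per 1000 g melt:
  strontium carbonate: 137.2 g
  salt cake: 5.169 g
  alumina: 136.8 g
  quartz sand: 680.1 g
  pearl ash: 128.1 g
Total batch = 1087 g; LOI loss = 87.32 g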